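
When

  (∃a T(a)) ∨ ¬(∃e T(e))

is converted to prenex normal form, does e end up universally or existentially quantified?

universal

Push ¬ through the quantifiers and connectives to reach negation normal form:
  (∃a T(a)) ∨ (∀e ¬T(e))
Pull the quantifiers to the front (each side's bound variable is not free in the other side):
  ∃a ∀e (T(a) ∨ ¬T(e))
The quantifier ∃e sits under an odd number of negations, so it flips to ∀e.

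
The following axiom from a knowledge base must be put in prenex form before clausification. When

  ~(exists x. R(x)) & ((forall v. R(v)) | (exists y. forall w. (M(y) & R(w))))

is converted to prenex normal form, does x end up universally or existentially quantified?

Push ¬ through the quantifiers and connectives to reach negation normal form:
  (forall x. ~R(x)) & ((forall v. R(v)) | (exists y. forall w. (M(y) & R(w))))
All bound variables are already distinct, so no renaming is needed.
Finally move all quantifiers to the prefix:
  forall x. forall v. exists y. forall w. (~R(x) & (R(v) | M(y) & R(w)))
The quantifier exists x sits under an odd number of negations, so it flips to forall x.

universal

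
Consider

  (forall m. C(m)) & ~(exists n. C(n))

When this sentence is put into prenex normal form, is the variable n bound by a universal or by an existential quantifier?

universal

Drive negations inward (¬∀x A ≡ ∃x ¬A, ¬∃x A ≡ ∀x ¬A, De Morgan for ∧/∨):
  (forall m. C(m)) & (forall n. ~C(n))
Extract every quantifier outward, since the variables are now distinct and don't occur free across branches:
  forall m. forall n. (C(m) & ~C(n))
The quantifier exists n sits under an odd number of negations, so it flips to forall n.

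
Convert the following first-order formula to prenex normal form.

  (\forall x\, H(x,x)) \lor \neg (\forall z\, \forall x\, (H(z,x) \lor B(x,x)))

Drive negations inward (¬∀x A ≡ ∃x ¬A, ¬∃x A ≡ ∀x ¬A, De Morgan for ∧/∨):
  (\forall x\, H(x,x)) \lor (\exists z\, \exists x\, (\neg H(z,x) \land \neg B(x,x)))
Rename bound variables to avoid capture: x↦r.
  (\forall x\, H(x,x)) \lor (\exists z\, \exists r\, (\neg H(z,r) \land \neg B(r,r)))
Pull the quantifiers to the front (each side's bound variable is not free in the other side):
  \forall x\, \exists z\, \exists r\, (H(x,x) \lor \neg H(z,r) \land \neg B(r,r))

\forall x\, \exists z\, \exists r\, (H(x,x) \lor \neg H(z,r) \land \neg B(r,r))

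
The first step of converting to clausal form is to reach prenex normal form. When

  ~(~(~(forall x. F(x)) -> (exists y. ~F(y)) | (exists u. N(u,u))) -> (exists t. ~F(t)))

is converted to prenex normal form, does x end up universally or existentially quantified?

Eliminate → and ↔ using ¬ and ∨.
  ~(~~(~~(forall x. F(x)) | (exists y. ~F(y)) | (exists u. N(u,u))) | (exists t. ~F(t)))
Move each ¬ inward, flipping quantifiers it crosses:
  (exists x. ~F(x)) & (forall y. F(y)) & (forall u. ~N(u,u)) & (forall t. F(t))
All bound variables are already distinct, so no renaming is needed.
Finally move all quantifiers to the prefix:
  exists x. forall y. forall u. forall t. (~F(x) & F(y) & ~N(u,u) & F(t))
The quantifier forall x sits under an odd number of negations (counting the antecedent side of each →), so it flips to exists x.

existential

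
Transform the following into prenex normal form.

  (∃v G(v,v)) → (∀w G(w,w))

Eliminate → and ↔ using ¬ and ∨.
  ¬(∃v G(v,v)) ∨ (∀w G(w,w))
Move each ¬ inward, flipping quantifiers it crosses:
  (∀v ¬G(v,v)) ∨ (∀w G(w,w))
Pull the quantifiers to the front (each side's bound variable is not free in the other side):
  ∀v ∀w (¬G(v,v) ∨ G(w,w))

∀v ∀w (¬G(v,v) ∨ G(w,w))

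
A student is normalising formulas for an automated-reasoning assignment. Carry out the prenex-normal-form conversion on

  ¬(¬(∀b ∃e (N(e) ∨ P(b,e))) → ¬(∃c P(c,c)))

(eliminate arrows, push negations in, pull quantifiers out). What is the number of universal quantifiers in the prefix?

1

Eliminate → and ↔ using ¬ and ∨.
  ¬(¬¬(∀b ∃e (N(e) ∨ P(b,e))) ∨ ¬(∃c P(c,c)))
Drive negations inward (¬∀x A ≡ ∃x ¬A, ¬∃x A ≡ ∀x ¬A, De Morgan for ∧/∨):
  (∃b ∀e (¬N(e) ∧ ¬P(b,e))) ∧ (∃c P(c,c))
Finally move all quantifiers to the prefix:
  ∃b ∀e ∃c (¬N(e) ∧ ¬P(b,e) ∧ P(c,c))
The prefix is ∃b ∀e ∃c: 1 universal, 2 existential.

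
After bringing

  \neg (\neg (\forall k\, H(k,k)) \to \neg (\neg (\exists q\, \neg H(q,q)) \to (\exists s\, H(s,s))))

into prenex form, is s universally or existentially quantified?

existential

Eliminate → and ↔ using ¬ and ∨.
  \neg (\neg \neg (\forall k\, H(k,k)) \lor \neg (\neg \neg (\exists q\, \neg H(q,q)) \lor (\exists s\, H(s,s))))
Move each ¬ inward, flipping quantifiers it crosses:
  (\exists k\, \neg H(k,k)) \land ((\exists q\, \neg H(q,q)) \lor (\exists s\, H(s,s)))
Finally move all quantifiers to the prefix:
  \exists k\, \exists q\, \exists s\, (\neg H(k,k) \land (\neg H(q,q) \lor H(s,s)))
The quantifier \exists s sits under an even number of negations (counting the antecedent side of each →), so it remains existential.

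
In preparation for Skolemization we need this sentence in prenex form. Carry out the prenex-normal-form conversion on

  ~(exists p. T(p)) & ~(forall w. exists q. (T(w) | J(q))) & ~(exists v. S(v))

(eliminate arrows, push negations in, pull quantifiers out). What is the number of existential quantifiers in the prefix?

1

Move each ¬ inward, flipping quantifiers it crosses:
  (forall p. ~T(p)) & (exists w. forall q. (~T(w) & ~J(q))) & (forall v. ~S(v))
Extract every quantifier outward, since the variables are now distinct and don't occur free across branches:
  forall p. exists w. forall q. forall v. (~T(p) & ~T(w) & ~J(q) & ~S(v))
The prefix is forall p exists w forall q forall v: 3 universal, 1 existential.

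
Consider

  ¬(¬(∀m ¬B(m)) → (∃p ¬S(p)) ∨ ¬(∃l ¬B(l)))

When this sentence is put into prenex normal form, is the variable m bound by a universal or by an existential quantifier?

existential

Rewrite implications/biconditionals: A → B as ¬A ∨ B.
  ¬(¬¬(∀m ¬B(m)) ∨ (∃p ¬S(p)) ∨ ¬(∃l ¬B(l)))
Drive negations inward (¬∀x A ≡ ∃x ¬A, ¬∃x A ≡ ∀x ¬A, De Morgan for ∧/∨):
  (∃m B(m)) ∧ (∀p S(p)) ∧ (∃l ¬B(l))
All bound variables are already distinct, so no renaming is needed.
Pull the quantifiers to the front (each side's bound variable is not free in the other side):
  ∃m ∀p ∃l (B(m) ∧ S(p) ∧ ¬B(l))
The quantifier ∀m sits under an odd number of negations (counting the antecedent side of each →), so it flips to ∃m.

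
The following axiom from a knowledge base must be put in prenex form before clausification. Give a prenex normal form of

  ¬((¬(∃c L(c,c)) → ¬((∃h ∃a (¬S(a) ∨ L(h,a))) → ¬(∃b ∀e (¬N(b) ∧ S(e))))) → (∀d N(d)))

∃c ∃h ∃a ∃b ∀e ∃d ((L(c,c) ∨ (¬S(a) ∨ L(h,a)) ∧ ¬N(b) ∧ S(e)) ∧ ¬N(d))

First replace A → B with ¬A ∨ B.
  ¬(¬(¬¬(∃c L(c,c)) ∨ ¬(¬(∃h ∃a (¬S(a) ∨ L(h,a))) ∨ ¬(∃b ∀e (¬N(b) ∧ S(e))))) ∨ (∀d N(d)))
Drive negations inward (¬∀x A ≡ ∃x ¬A, ¬∃x A ≡ ∀x ¬A, De Morgan for ∧/∨):
  ((∃c L(c,c)) ∨ (∃h ∃a (¬S(a) ∨ L(h,a))) ∧ (∃b ∀e (¬N(b) ∧ S(e)))) ∧ (∃d ¬N(d))
All bound variables are already distinct, so no renaming is needed.
Extract every quantifier outward, since the variables are now distinct and don't occur free across branches:
  ∃c ∃h ∃a ∃b ∀e ∃d ((L(c,c) ∨ (¬S(a) ∨ L(h,a)) ∧ ¬N(b) ∧ S(e)) ∧ ¬N(d))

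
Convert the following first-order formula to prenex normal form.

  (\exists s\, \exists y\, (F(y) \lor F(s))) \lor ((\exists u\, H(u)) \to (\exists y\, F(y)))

\exists s\, \exists y\, \forall u\, \exists c\, (F(y) \lor F(s) \lor \neg H(u) \lor F(c))

First replace A → B with ¬A ∨ B.
  (\exists s\, \exists y\, (F(y) \lor F(s))) \lor \neg (\exists u\, H(u)) \lor (\exists y\, F(y))
Push ¬ through the quantifiers and connectives to reach negation normal form:
  (\exists s\, \exists y\, (F(y) \lor F(s))) \lor (\forall u\, \neg H(u)) \lor (\exists y\, F(y))
Standardize variables apart so no two quantifiers bind the same name: y↦c.
  (\exists s\, \exists y\, (F(y) \lor F(s))) \lor (\forall u\, \neg H(u)) \lor (\exists c\, F(c))
Extract every quantifier outward, since the variables are now distinct and don't occur free across branches:
  \exists s\, \exists y\, \forall u\, \exists c\, (F(y) \lor F(s) \lor \neg H(u) \lor F(c))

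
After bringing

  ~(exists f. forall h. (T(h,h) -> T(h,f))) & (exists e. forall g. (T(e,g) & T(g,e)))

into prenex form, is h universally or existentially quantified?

existential

First replace A → B with ¬A ∨ B.
  ~(exists f. forall h. (~T(h,h) | T(h,f))) & (exists e. forall g. (T(e,g) & T(g,e)))
Move each ¬ inward, flipping quantifiers it crosses:
  (forall f. exists h. (T(h,h) & ~T(h,f))) & (exists e. forall g. (T(e,g) & T(g,e)))
All bound variables are already distinct, so no renaming is needed.
Extract every quantifier outward, since the variables are now distinct and don't occur free across branches:
  forall f. exists h. exists e. forall g. (T(h,h) & ~T(h,f) & T(e,g) & T(g,e))
The quantifier forall h sits under an odd number of negations (counting the antecedent side of each →), so it flips to exists h.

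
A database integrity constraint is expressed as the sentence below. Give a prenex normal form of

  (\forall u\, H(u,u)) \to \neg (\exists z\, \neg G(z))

Eliminate → and ↔ using ¬ and ∨.
  \neg (\forall u\, H(u,u)) \lor \neg (\exists z\, \neg G(z))
Move each ¬ inward, flipping quantifiers it crosses:
  (\exists u\, \neg H(u,u)) \lor (\forall z\, G(z))
Finally move all quantifiers to the prefix:
  \exists u\, \forall z\, (\neg H(u,u) \lor G(z))

\exists u\, \forall z\, (\neg H(u,u) \lor G(z))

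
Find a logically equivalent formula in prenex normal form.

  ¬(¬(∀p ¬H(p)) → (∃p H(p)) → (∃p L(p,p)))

∃p ∃w1 ∀t (H(p) ∧ H(w1) ∧ ¬L(t,t))

Rewrite implications/biconditionals: A → B as ¬A ∨ B.
  ¬(¬¬(∀p ¬H(p)) ∨ ¬(∃p H(p)) ∨ (∃p L(p,p)))
Drive negations inward (¬∀x A ≡ ∃x ¬A, ¬∃x A ≡ ∀x ¬A, De Morgan for ∧/∨):
  (∃p H(p)) ∧ (∃p H(p)) ∧ (∀p ¬L(p,p))
Standardize variables apart so no two quantifiers bind the same name: p↦w1, p↦t.
  (∃p H(p)) ∧ (∃w1 H(w1)) ∧ (∀t ¬L(t,t))
Finally move all quantifiers to the prefix:
  ∃p ∃w1 ∀t (H(p) ∧ H(w1) ∧ ¬L(t,t))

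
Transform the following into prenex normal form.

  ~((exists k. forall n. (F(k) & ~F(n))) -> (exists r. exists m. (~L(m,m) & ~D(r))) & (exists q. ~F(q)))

Rewrite implications/biconditionals: A → B as ¬A ∨ B.
  ~(~(exists k. forall n. (F(k) & ~F(n))) | (exists r. exists m. (~L(m,m) & ~D(r))) & (exists q. ~F(q)))
Move each ¬ inward, flipping quantifiers it crosses:
  (exists k. forall n. (F(k) & ~F(n))) & ((forall r. forall m. (L(m,m) | D(r))) | (forall q. F(q)))
Pull the quantifiers to the front (each side's bound variable is not free in the other side):
  exists k. forall n. forall r. forall m. forall q. (F(k) & ~F(n) & (L(m,m) | D(r) | F(q)))

exists k. forall n. forall r. forall m. forall q. (F(k) & ~F(n) & (L(m,m) | D(r) | F(q)))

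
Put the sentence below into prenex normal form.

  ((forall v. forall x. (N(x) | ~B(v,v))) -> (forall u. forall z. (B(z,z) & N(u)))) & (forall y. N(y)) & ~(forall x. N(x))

Rewrite implications/biconditionals: A → B as ¬A ∨ B.
  (~(forall v. forall x. (N(x) | ~B(v,v))) | (forall u. forall z. (B(z,z) & N(u)))) & (forall y. N(y)) & ~(forall x. N(x))
Move each ¬ inward, flipping quantifiers it crosses:
  ((exists v. exists x. (~N(x) & B(v,v))) | (forall u. forall z. (B(z,z) & N(u)))) & (forall y. N(y)) & (exists x. ~N(x))
Standardize variables apart so no two quantifiers bind the same name: x↦b.
  ((exists v. exists x. (~N(x) & B(v,v))) | (forall u. forall z. (B(z,z) & N(u)))) & (forall y. N(y)) & (exists b. ~N(b))
Pull the quantifiers to the front (each side's bound variable is not free in the other side):
  exists v. exists x. forall u. forall z. forall y. exists b. ((~N(x) & B(v,v) | B(z,z) & N(u)) & N(y) & ~N(b))

exists v. exists x. forall u. forall z. forall y. exists b. ((~N(x) & B(v,v) | B(z,z) & N(u)) & N(y) & ~N(b))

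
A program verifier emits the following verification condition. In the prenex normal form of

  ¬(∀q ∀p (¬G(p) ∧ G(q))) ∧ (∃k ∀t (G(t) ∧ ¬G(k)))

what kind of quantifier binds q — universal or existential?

Move each ¬ inward, flipping quantifiers it crosses:
  (∃q ∃p (G(p) ∨ ¬G(q))) ∧ (∃k ∀t (G(t) ∧ ¬G(k)))
Finally move all quantifiers to the prefix:
  ∃q ∃p ∃k ∀t ((G(p) ∨ ¬G(q)) ∧ G(t) ∧ ¬G(k))
The quantifier ∀q sits under an odd number of negations, so it flips to ∃q.

existential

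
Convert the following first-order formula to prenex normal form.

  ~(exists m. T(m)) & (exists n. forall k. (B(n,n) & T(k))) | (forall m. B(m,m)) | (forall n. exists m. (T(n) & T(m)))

forall m. exists n. forall k. forall q. forall w1. exists t. (~T(m) & B(n,n) & T(k) | B(q,q) | T(w1) & T(t))

Drive negations inward (¬∀x A ≡ ∃x ¬A, ¬∃x A ≡ ∀x ¬A, De Morgan for ∧/∨):
  (forall m. ~T(m)) & (exists n. forall k. (B(n,n) & T(k))) | (forall m. B(m,m)) | (forall n. exists m. (T(n) & T(m)))
Give each quantifier a distinct variable: m↦q, n↦w1, m↦t.
  (forall m. ~T(m)) & (exists n. forall k. (B(n,n) & T(k))) | (forall q. B(q,q)) | (forall w1. exists t. (T(w1) & T(t)))
Finally move all quantifiers to the prefix:
  forall m. exists n. forall k. forall q. forall w1. exists t. (~T(m) & B(n,n) & T(k) | B(q,q) | T(w1) & T(t))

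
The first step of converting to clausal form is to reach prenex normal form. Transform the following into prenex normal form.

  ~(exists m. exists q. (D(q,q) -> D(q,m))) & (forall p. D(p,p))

forall m. forall q. forall p. (D(q,q) & ~D(q,m) & D(p,p))

Rewrite implications/biconditionals: A → B as ¬A ∨ B.
  ~(exists m. exists q. (~D(q,q) | D(q,m))) & (forall p. D(p,p))
Push ¬ through the quantifiers and connectives to reach negation normal form:
  (forall m. forall q. (D(q,q) & ~D(q,m))) & (forall p. D(p,p))
All bound variables are already distinct, so no renaming is needed.
Finally move all quantifiers to the prefix:
  forall m. forall q. forall p. (D(q,q) & ~D(q,m) & D(p,p))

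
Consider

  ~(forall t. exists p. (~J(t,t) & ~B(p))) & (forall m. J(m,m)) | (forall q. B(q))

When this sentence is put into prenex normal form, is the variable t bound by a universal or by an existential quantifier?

existential

Drive negations inward (¬∀x A ≡ ∃x ¬A, ¬∃x A ≡ ∀x ¬A, De Morgan for ∧/∨):
  (exists t. forall p. (J(t,t) | B(p))) & (forall m. J(m,m)) | (forall q. B(q))
Finally move all quantifiers to the prefix:
  exists t. forall p. forall m. forall q. ((J(t,t) | B(p)) & J(m,m) | B(q))
The quantifier forall t sits under an odd number of negations, so it flips to exists t.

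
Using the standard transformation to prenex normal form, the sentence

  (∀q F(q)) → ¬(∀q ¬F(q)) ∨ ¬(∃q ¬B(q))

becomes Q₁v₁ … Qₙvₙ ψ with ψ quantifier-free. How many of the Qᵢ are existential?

2

First replace A → B with ¬A ∨ B.
  ¬(∀q F(q)) ∨ ¬(∀q ¬F(q)) ∨ ¬(∃q ¬B(q))
Drive negations inward (¬∀x A ≡ ∃x ¬A, ¬∃x A ≡ ∀x ¬A, De Morgan for ∧/∨):
  (∃q ¬F(q)) ∨ (∃q F(q)) ∨ (∀q B(q))
Standardize variables apart so no two quantifiers bind the same name: q↦v, q↦c.
  (∃q ¬F(q)) ∨ (∃v F(v)) ∨ (∀c B(c))
Pull the quantifiers to the front (each side's bound variable is not free in the other side):
  ∃q ∃v ∀c (¬F(q) ∨ F(v) ∨ B(c))
The prefix is ∃q ∃v ∀c: 1 universal, 2 existential.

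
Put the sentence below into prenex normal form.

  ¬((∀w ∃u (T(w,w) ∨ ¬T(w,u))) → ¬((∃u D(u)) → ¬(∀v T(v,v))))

∀w ∃u ∀x1 ∃v ((T(w,w) ∨ ¬T(w,u)) ∧ (¬D(x1) ∨ ¬T(v,v)))

Rewrite implications/biconditionals: A → B as ¬A ∨ B.
  ¬(¬(∀w ∃u (T(w,w) ∨ ¬T(w,u))) ∨ ¬(¬(∃u D(u)) ∨ ¬(∀v T(v,v))))
Push ¬ through the quantifiers and connectives to reach negation normal form:
  (∀w ∃u (T(w,w) ∨ ¬T(w,u))) ∧ ((∀u ¬D(u)) ∨ (∃v ¬T(v,v)))
Give each quantifier a distinct variable: u↦x1.
  (∀w ∃u (T(w,w) ∨ ¬T(w,u))) ∧ ((∀x1 ¬D(x1)) ∨ (∃v ¬T(v,v)))
Extract every quantifier outward, since the variables are now distinct and don't occur free across branches:
  ∀w ∃u ∀x1 ∃v ((T(w,w) ∨ ¬T(w,u)) ∧ (¬D(x1) ∨ ¬T(v,v)))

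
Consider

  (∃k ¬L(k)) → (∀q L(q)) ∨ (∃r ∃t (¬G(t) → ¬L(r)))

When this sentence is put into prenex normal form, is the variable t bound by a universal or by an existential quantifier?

Rewrite implications/biconditionals: A → B as ¬A ∨ B.
  ¬(∃k ¬L(k)) ∨ (∀q L(q)) ∨ (∃r ∃t (¬¬G(t) ∨ ¬L(r)))
Drive negations inward (¬∀x A ≡ ∃x ¬A, ¬∃x A ≡ ∀x ¬A, De Morgan for ∧/∨):
  (∀k L(k)) ∨ (∀q L(q)) ∨ (∃r ∃t (G(t) ∨ ¬L(r)))
Extract every quantifier outward, since the variables are now distinct and don't occur free across branches:
  ∀k ∀q ∃r ∃t (L(k) ∨ L(q) ∨ G(t) ∨ ¬L(r))
The quantifier ∃t sits under an even number of negations (counting the antecedent side of each →), so it remains existential.

existential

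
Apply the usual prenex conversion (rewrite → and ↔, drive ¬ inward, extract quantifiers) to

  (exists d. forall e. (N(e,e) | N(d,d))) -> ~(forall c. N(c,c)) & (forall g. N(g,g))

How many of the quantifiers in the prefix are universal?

Rewrite implications/biconditionals: A → B as ¬A ∨ B.
  ~(exists d. forall e. (N(e,e) | N(d,d))) | ~(forall c. N(c,c)) & (forall g. N(g,g))
Drive negations inward (¬∀x A ≡ ∃x ¬A, ¬∃x A ≡ ∀x ¬A, De Morgan for ∧/∨):
  (forall d. exists e. (~N(e,e) & ~N(d,d))) | (exists c. ~N(c,c)) & (forall g. N(g,g))
Extract every quantifier outward, since the variables are now distinct and don't occur free across branches:
  forall d. exists e. exists c. forall g. (~N(e,e) & ~N(d,d) | ~N(c,c) & N(g,g))
The prefix is forall d exists e exists c forall g: 2 universal, 2 existential.

2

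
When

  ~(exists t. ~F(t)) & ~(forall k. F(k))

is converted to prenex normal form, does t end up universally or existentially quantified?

Move each ¬ inward, flipping quantifiers it crosses:
  (forall t. F(t)) & (exists k. ~F(k))
All bound variables are already distinct, so no renaming is needed.
Finally move all quantifiers to the prefix:
  forall t. exists k. (F(t) & ~F(k))
The quantifier exists t sits under an odd number of negations, so it flips to forall t.

universal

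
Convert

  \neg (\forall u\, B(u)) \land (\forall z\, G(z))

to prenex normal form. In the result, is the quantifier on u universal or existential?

existential

Push ¬ through the quantifiers and connectives to reach negation normal form:
  (\exists u\, \neg B(u)) \land (\forall z\, G(z))
All bound variables are already distinct, so no renaming is needed.
Finally move all quantifiers to the prefix:
  \exists u\, \forall z\, (\neg B(u) \land G(z))
The quantifier \forall u sits under an odd number of negations, so it flips to \exists u.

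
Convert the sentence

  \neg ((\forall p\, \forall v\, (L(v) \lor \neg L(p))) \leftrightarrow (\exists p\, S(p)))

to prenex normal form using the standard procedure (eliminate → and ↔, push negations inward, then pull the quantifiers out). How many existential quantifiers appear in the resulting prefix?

3

First replace A → B with ¬A ∨ B; A ↔ B as (¬A ∨ B) ∧ (¬B ∨ A).
  \neg ((\neg (\forall p\, \forall v\, (L(v) \lor \neg L(p))) \lor (\exists p\, S(p))) \land (\neg (\exists p\, S(p)) \lor (\forall p\, \forall v\, (L(v) \lor \neg L(p)))))
Move each ¬ inward, flipping quantifiers it crosses:
  (\forall p\, \forall v\, (L(v) \lor \neg L(p))) \land (\forall p\, \neg S(p)) \lor (\exists p\, S(p)) \land (\exists p\, \exists v\, (\neg L(v) \land L(p)))
Give each quantifier a distinct variable: p↦s, p↦a, p↦t, v↦z1.
  (\forall p\, \forall v\, (L(v) \lor \neg L(p))) \land (\forall s\, \neg S(s)) \lor (\exists a\, S(a)) \land (\exists t\, \exists z1\, (\neg L(z1) \land L(t)))
Pull the quantifiers to the front (each side's bound variable is not free in the other side):
  \forall p\, \forall v\, \forall s\, \exists a\, \exists t\, \exists z1\, ((L(v) \lor \neg L(p)) \land \neg S(s) \lor S(a) \land \neg L(z1) \land L(t))
The prefix is \forall p \forall v \forall s \exists a \exists t \exists z1: 3 universal, 3 existential.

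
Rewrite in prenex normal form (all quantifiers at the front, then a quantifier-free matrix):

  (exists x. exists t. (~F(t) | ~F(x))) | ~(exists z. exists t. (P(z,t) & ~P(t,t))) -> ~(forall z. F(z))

forall x. forall t. exists z. exists y. exists c. (F(t) & F(x) & P(z,y) & ~P(y,y) | ~F(c))

Rewrite implications/biconditionals: A → B as ¬A ∨ B.
  ~((exists x. exists t. (~F(t) | ~F(x))) | ~(exists z. exists t. (P(z,t) & ~P(t,t)))) | ~(forall z. F(z))
Push ¬ through the quantifiers and connectives to reach negation normal form:
  (forall x. forall t. (F(t) & F(x))) & (exists z. exists t. (P(z,t) & ~P(t,t))) | (exists z. ~F(z))
Give each quantifier a distinct variable: t↦y, z↦c.
  (forall x. forall t. (F(t) & F(x))) & (exists z. exists y. (P(z,y) & ~P(y,y))) | (exists c. ~F(c))
Extract every quantifier outward, since the variables are now distinct and don't occur free across branches:
  forall x. forall t. exists z. exists y. exists c. (F(t) & F(x) & P(z,y) & ~P(y,y) | ~F(c))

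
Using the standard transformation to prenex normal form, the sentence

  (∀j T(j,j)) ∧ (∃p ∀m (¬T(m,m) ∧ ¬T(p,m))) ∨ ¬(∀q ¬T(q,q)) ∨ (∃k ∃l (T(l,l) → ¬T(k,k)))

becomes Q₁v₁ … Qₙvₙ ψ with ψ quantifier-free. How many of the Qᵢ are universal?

First replace A → B with ¬A ∨ B.
  (∀j T(j,j)) ∧ (∃p ∀m (¬T(m,m) ∧ ¬T(p,m))) ∨ ¬(∀q ¬T(q,q)) ∨ (∃k ∃l (¬T(l,l) ∨ ¬T(k,k)))
Drive negations inward (¬∀x A ≡ ∃x ¬A, ¬∃x A ≡ ∀x ¬A, De Morgan for ∧/∨):
  (∀j T(j,j)) ∧ (∃p ∀m (¬T(m,m) ∧ ¬T(p,m))) ∨ (∃q T(q,q)) ∨ (∃k ∃l (¬T(l,l) ∨ ¬T(k,k)))
All bound variables are already distinct, so no renaming is needed.
Finally move all quantifiers to the prefix:
  ∀j ∃p ∀m ∃q ∃k ∃l (T(j,j) ∧ ¬T(m,m) ∧ ¬T(p,m) ∨ T(q,q) ∨ ¬T(l,l) ∨ ¬T(k,k))
The prefix is ∀j ∃p ∀m ∃q ∃k ∃l: 2 universal, 4 existential.

2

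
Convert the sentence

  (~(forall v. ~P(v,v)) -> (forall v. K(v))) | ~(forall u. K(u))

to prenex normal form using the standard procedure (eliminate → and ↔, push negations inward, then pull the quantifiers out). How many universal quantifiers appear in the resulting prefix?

Rewrite implications/biconditionals: A → B as ¬A ∨ B.
  ~~(forall v. ~P(v,v)) | (forall v. K(v)) | ~(forall u. K(u))
Drive negations inward (¬∀x A ≡ ∃x ¬A, ¬∃x A ≡ ∀x ¬A, De Morgan for ∧/∨):
  (forall v. ~P(v,v)) | (forall v. K(v)) | (exists u. ~K(u))
Standardize variables apart so no two quantifiers bind the same name: v↦y.
  (forall v. ~P(v,v)) | (forall y. K(y)) | (exists u. ~K(u))
Extract every quantifier outward, since the variables are now distinct and don't occur free across branches:
  forall v. forall y. exists u. (~P(v,v) | K(y) | ~K(u))
The prefix is forall v forall y exists u: 2 universal, 1 existential.

2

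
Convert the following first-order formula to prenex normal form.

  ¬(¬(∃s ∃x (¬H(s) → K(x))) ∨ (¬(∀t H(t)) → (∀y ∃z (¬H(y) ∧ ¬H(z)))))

Rewrite implications/biconditionals: A → B as ¬A ∨ B.
  ¬(¬(∃s ∃x (¬¬H(s) ∨ K(x))) ∨ ¬¬(∀t H(t)) ∨ (∀y ∃z (¬H(y) ∧ ¬H(z))))
Push ¬ through the quantifiers and connectives to reach negation normal form:
  (∃s ∃x (H(s) ∨ K(x))) ∧ (∃t ¬H(t)) ∧ (∃y ∀z (H(y) ∨ H(z)))
All bound variables are already distinct, so no renaming is needed.
Extract every quantifier outward, since the variables are now distinct and don't occur free across branches:
  ∃s ∃x ∃t ∃y ∀z ((H(s) ∨ K(x)) ∧ ¬H(t) ∧ (H(y) ∨ H(z)))

∃s ∃x ∃t ∃y ∀z ((H(s) ∨ K(x)) ∧ ¬H(t) ∧ (H(y) ∨ H(z)))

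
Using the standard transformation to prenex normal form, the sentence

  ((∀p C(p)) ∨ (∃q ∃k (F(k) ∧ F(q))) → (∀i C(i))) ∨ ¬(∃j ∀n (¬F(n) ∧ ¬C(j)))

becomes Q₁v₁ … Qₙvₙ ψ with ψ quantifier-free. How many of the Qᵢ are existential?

First replace A → B with ¬A ∨ B.
  ¬((∀p C(p)) ∨ (∃q ∃k (F(k) ∧ F(q)))) ∨ (∀i C(i)) ∨ ¬(∃j ∀n (¬F(n) ∧ ¬C(j)))
Move each ¬ inward, flipping quantifiers it crosses:
  (∃p ¬C(p)) ∧ (∀q ∀k (¬F(k) ∨ ¬F(q))) ∨ (∀i C(i)) ∨ (∀j ∃n (F(n) ∨ C(j)))
All bound variables are already distinct, so no renaming is needed.
Finally move all quantifiers to the prefix:
  ∃p ∀q ∀k ∀i ∀j ∃n (¬C(p) ∧ (¬F(k) ∨ ¬F(q)) ∨ C(i) ∨ F(n) ∨ C(j))
The prefix is ∃p ∀q ∀k ∀i ∀j ∃n: 4 universal, 2 existential.

2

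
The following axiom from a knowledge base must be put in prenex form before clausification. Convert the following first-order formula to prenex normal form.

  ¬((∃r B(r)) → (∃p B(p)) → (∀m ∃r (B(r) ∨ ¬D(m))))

Rewrite implications/biconditionals: A → B as ¬A ∨ B.
  ¬(¬(∃r B(r)) ∨ ¬(∃p B(p)) ∨ (∀m ∃r (B(r) ∨ ¬D(m))))
Push ¬ through the quantifiers and connectives to reach negation normal form:
  (∃r B(r)) ∧ (∃p B(p)) ∧ (∃m ∀r (¬B(r) ∧ D(m)))
Rename bound variables to avoid capture: r↦v.
  (∃r B(r)) ∧ (∃p B(p)) ∧ (∃m ∀v (¬B(v) ∧ D(m)))
Extract every quantifier outward, since the variables are now distinct and don't occur free across branches:
  ∃r ∃p ∃m ∀v (B(r) ∧ B(p) ∧ ¬B(v) ∧ D(m))

∃r ∃p ∃m ∀v (B(r) ∧ B(p) ∧ ¬B(v) ∧ D(m))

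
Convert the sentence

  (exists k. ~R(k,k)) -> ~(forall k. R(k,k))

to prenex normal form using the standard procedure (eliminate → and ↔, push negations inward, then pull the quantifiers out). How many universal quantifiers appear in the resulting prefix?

1

First replace A → B with ¬A ∨ B.
  ~(exists k. ~R(k,k)) | ~(forall k. R(k,k))
Move each ¬ inward, flipping quantifiers it crosses:
  (forall k. R(k,k)) | (exists k. ~R(k,k))
Give each quantifier a distinct variable: k↦q.
  (forall k. R(k,k)) | (exists q. ~R(q,q))
Extract every quantifier outward, since the variables are now distinct and don't occur free across branches:
  forall k. exists q. (R(k,k) | ~R(q,q))
The prefix is forall k exists q: 1 universal, 1 existential.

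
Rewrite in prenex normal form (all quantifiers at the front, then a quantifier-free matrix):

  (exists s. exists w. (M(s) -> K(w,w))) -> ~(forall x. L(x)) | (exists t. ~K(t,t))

forall s. forall w. exists x. exists t. (M(s) & ~K(w,w) | ~L(x) | ~K(t,t))

First replace A → B with ¬A ∨ B.
  ~(exists s. exists w. (~M(s) | K(w,w))) | ~(forall x. L(x)) | (exists t. ~K(t,t))
Drive negations inward (¬∀x A ≡ ∃x ¬A, ¬∃x A ≡ ∀x ¬A, De Morgan for ∧/∨):
  (forall s. forall w. (M(s) & ~K(w,w))) | (exists x. ~L(x)) | (exists t. ~K(t,t))
Pull the quantifiers to the front (each side's bound variable is not free in the other side):
  forall s. forall w. exists x. exists t. (M(s) & ~K(w,w) | ~L(x) | ~K(t,t))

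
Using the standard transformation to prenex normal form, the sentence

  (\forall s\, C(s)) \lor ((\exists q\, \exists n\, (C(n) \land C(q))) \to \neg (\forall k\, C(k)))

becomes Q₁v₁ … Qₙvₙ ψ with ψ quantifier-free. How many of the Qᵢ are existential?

First replace A → B with ¬A ∨ B.
  (\forall s\, C(s)) \lor \neg (\exists q\, \exists n\, (C(n) \land C(q))) \lor \neg (\forall k\, C(k))
Push ¬ through the quantifiers and connectives to reach negation normal form:
  (\forall s\, C(s)) \lor (\forall q\, \forall n\, (\neg C(n) \lor \neg C(q))) \lor (\exists k\, \neg C(k))
Extract every quantifier outward, since the variables are now distinct and don't occur free across branches:
  \forall s\, \forall q\, \forall n\, \exists k\, (C(s) \lor \neg C(n) \lor \neg C(q) \lor \neg C(k))
The prefix is \forall s \forall q \forall n \exists k: 3 universal, 1 existential.

1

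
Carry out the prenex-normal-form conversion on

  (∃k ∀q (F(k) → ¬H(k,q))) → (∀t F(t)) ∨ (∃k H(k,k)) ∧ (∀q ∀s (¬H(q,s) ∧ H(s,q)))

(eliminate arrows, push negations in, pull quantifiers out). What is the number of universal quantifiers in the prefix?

4

Eliminate → and ↔ using ¬ and ∨.
  ¬(∃k ∀q (¬F(k) ∨ ¬H(k,q))) ∨ (∀t F(t)) ∨ (∃k H(k,k)) ∧ (∀q ∀s (¬H(q,s) ∧ H(s,q)))
Move each ¬ inward, flipping quantifiers it crosses:
  (∀k ∃q (F(k) ∧ H(k,q))) ∨ (∀t F(t)) ∨ (∃k H(k,k)) ∧ (∀q ∀s (¬H(q,s) ∧ H(s,q)))
Standardize variables apart so no two quantifiers bind the same name: k↦w1, q↦u1.
  (∀k ∃q (F(k) ∧ H(k,q))) ∨ (∀t F(t)) ∨ (∃w1 H(w1,w1)) ∧ (∀u1 ∀s (¬H(u1,s) ∧ H(s,u1)))
Finally move all quantifiers to the prefix:
  ∀k ∃q ∀t ∃w1 ∀u1 ∀s (F(k) ∧ H(k,q) ∨ F(t) ∨ H(w1,w1) ∧ ¬H(u1,s) ∧ H(s,u1))
The prefix is ∀k ∃q ∀t ∃w1 ∀u1 ∀s: 4 universal, 2 existential.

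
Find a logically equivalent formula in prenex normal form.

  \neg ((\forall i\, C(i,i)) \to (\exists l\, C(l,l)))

Eliminate → and ↔ using ¬ and ∨.
  \neg (\neg (\forall i\, C(i,i)) \lor (\exists l\, C(l,l)))
Drive negations inward (¬∀x A ≡ ∃x ¬A, ¬∃x A ≡ ∀x ¬A, De Morgan for ∧/∨):
  (\forall i\, C(i,i)) \land (\forall l\, \neg C(l,l))
Finally move all quantifiers to the prefix:
  \forall i\, \forall l\, (C(i,i) \land \neg C(l,l))

\forall i\, \forall l\, (C(i,i) \land \neg C(l,l))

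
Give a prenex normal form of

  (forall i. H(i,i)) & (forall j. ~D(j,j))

forall i. forall j. (H(i,i) & ~D(j,j))

Pull the quantifiers to the front (each side's bound variable is not free in the other side):
  forall i. forall j. (H(i,i) & ~D(j,j))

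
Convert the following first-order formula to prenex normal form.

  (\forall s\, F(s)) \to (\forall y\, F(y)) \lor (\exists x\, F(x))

\exists s\, \forall y\, \exists x\, (\neg F(s) \lor F(y) \lor F(x))

Rewrite implications/biconditionals: A → B as ¬A ∨ B.
  \neg (\forall s\, F(s)) \lor (\forall y\, F(y)) \lor (\exists x\, F(x))
Push ¬ through the quantifiers and connectives to reach negation normal form:
  (\exists s\, \neg F(s)) \lor (\forall y\, F(y)) \lor (\exists x\, F(x))
All bound variables are already distinct, so no renaming is needed.
Finally move all quantifiers to the prefix:
  \exists s\, \forall y\, \exists x\, (\neg F(s) \lor F(y) \lor F(x))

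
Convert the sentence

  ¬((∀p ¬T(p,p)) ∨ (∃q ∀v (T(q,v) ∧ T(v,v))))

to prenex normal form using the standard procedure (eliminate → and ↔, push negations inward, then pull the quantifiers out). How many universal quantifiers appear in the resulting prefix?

1

Push ¬ through the quantifiers and connectives to reach negation normal form:
  (∃p T(p,p)) ∧ (∀q ∃v (¬T(q,v) ∨ ¬T(v,v)))
All bound variables are already distinct, so no renaming is needed.
Pull the quantifiers to the front (each side's bound variable is not free in the other side):
  ∃p ∀q ∃v (T(p,p) ∧ (¬T(q,v) ∨ ¬T(v,v)))
The prefix is ∃p ∀q ∃v: 1 universal, 2 existential.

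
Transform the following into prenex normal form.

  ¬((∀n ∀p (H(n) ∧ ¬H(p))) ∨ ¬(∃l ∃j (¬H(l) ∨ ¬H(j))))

∃n ∃p ∃l ∃j ((¬H(n) ∨ H(p)) ∧ (¬H(l) ∨ ¬H(j)))

Drive negations inward (¬∀x A ≡ ∃x ¬A, ¬∃x A ≡ ∀x ¬A, De Morgan for ∧/∨):
  (∃n ∃p (¬H(n) ∨ H(p))) ∧ (∃l ∃j (¬H(l) ∨ ¬H(j)))
All bound variables are already distinct, so no renaming is needed.
Extract every quantifier outward, since the variables are now distinct and don't occur free across branches:
  ∃n ∃p ∃l ∃j ((¬H(n) ∨ H(p)) ∧ (¬H(l) ∨ ¬H(j)))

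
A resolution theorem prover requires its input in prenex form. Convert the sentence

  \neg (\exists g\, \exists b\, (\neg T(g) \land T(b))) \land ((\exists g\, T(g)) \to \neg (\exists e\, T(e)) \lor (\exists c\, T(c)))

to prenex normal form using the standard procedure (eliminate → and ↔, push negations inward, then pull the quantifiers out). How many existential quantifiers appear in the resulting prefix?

1

First replace A → B with ¬A ∨ B.
  \neg (\exists g\, \exists b\, (\neg T(g) \land T(b))) \land (\neg (\exists g\, T(g)) \lor \neg (\exists e\, T(e)) \lor (\exists c\, T(c)))
Push ¬ through the quantifiers and connectives to reach negation normal form:
  (\forall g\, \forall b\, (T(g) \lor \neg T(b))) \land ((\forall g\, \neg T(g)) \lor (\forall e\, \neg T(e)) \lor (\exists c\, T(c)))
Give each quantifier a distinct variable: g↦u1.
  (\forall g\, \forall b\, (T(g) \lor \neg T(b))) \land ((\forall u1\, \neg T(u1)) \lor (\forall e\, \neg T(e)) \lor (\exists c\, T(c)))
Finally move all quantifiers to the prefix:
  \forall g\, \forall b\, \forall u1\, \forall e\, \exists c\, ((T(g) \lor \neg T(b)) \land (\neg T(u1) \lor \neg T(e) \lor T(c)))
The prefix is \forall g \forall b \forall u1 \forall e \exists c: 4 universal, 1 existential.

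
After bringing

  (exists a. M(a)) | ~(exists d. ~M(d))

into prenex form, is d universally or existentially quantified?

universal

Drive negations inward (¬∀x A ≡ ∃x ¬A, ¬∃x A ≡ ∀x ¬A, De Morgan for ∧/∨):
  (exists a. M(a)) | (forall d. M(d))
All bound variables are already distinct, so no renaming is needed.
Pull the quantifiers to the front (each side's bound variable is not free in the other side):
  exists a. forall d. (M(a) | M(d))
The quantifier exists d sits under an odd number of negations, so it flips to forall d.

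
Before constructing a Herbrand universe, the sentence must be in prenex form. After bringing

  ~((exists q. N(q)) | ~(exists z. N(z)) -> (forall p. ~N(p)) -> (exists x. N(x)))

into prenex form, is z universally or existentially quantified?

universal

First replace A → B with ¬A ∨ B.
  ~(~((exists q. N(q)) | ~(exists z. N(z))) | ~(forall p. ~N(p)) | (exists x. N(x)))
Push ¬ through the quantifiers and connectives to reach negation normal form:
  ((exists q. N(q)) | (forall z. ~N(z))) & (forall p. ~N(p)) & (forall x. ~N(x))
Finally move all quantifiers to the prefix:
  exists q. forall z. forall p. forall x. ((N(q) | ~N(z)) & ~N(p) & ~N(x))
The quantifier exists z sits under an odd number of negations (counting the antecedent side of each →), so it flips to forall z.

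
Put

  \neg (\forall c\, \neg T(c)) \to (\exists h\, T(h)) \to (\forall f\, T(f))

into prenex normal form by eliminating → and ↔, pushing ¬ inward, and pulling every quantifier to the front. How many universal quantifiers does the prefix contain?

Eliminate → and ↔ using ¬ and ∨.
  \neg \neg (\forall c\, \neg T(c)) \lor \neg (\exists h\, T(h)) \lor (\forall f\, T(f))
Push ¬ through the quantifiers and connectives to reach negation normal form:
  (\forall c\, \neg T(c)) \lor (\forall h\, \neg T(h)) \lor (\forall f\, T(f))
Finally move all quantifiers to the prefix:
  \forall c\, \forall h\, \forall f\, (\neg T(c) \lor \neg T(h) \lor T(f))
The prefix is \forall c \forall h \forall f: 3 universal, 0 existential.

3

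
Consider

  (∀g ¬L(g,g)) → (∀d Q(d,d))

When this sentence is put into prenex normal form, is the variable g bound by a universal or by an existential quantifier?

existential

First replace A → B with ¬A ∨ B.
  ¬(∀g ¬L(g,g)) ∨ (∀d Q(d,d))
Drive negations inward (¬∀x A ≡ ∃x ¬A, ¬∃x A ≡ ∀x ¬A, De Morgan for ∧/∨):
  (∃g L(g,g)) ∨ (∀d Q(d,d))
All bound variables are already distinct, so no renaming is needed.
Extract every quantifier outward, since the variables are now distinct and don't occur free across branches:
  ∃g ∀d (L(g,g) ∨ Q(d,d))
The quantifier ∀g sits under an odd number of negations (counting the antecedent side of each →), so it flips to ∃g.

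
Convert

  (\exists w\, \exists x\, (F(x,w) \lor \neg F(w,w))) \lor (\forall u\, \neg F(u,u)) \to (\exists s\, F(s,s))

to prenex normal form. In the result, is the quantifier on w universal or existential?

First replace A → B with ¬A ∨ B.
  \neg ((\exists w\, \exists x\, (F(x,w) \lor \neg F(w,w))) \lor (\forall u\, \neg F(u,u))) \lor (\exists s\, F(s,s))
Move each ¬ inward, flipping quantifiers it crosses:
  (\forall w\, \forall x\, (\neg F(x,w) \land F(w,w))) \land (\exists u\, F(u,u)) \lor (\exists s\, F(s,s))
All bound variables are already distinct, so no renaming is needed.
Finally move all quantifiers to the prefix:
  \forall w\, \forall x\, \exists u\, \exists s\, (\neg F(x,w) \land F(w,w) \land F(u,u) \lor F(s,s))
The quantifier \exists w sits under an odd number of negations (counting the antecedent side of each →), so it flips to \forall w.

universal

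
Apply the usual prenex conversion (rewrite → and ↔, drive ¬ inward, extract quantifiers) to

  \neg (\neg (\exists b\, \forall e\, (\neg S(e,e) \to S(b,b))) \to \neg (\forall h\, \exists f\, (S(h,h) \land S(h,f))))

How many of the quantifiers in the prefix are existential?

2

First replace A → B with ¬A ∨ B.
  \neg (\neg \neg (\exists b\, \forall e\, (\neg \neg S(e,e) \lor S(b,b))) \lor \neg (\forall h\, \exists f\, (S(h,h) \land S(h,f))))
Move each ¬ inward, flipping quantifiers it crosses:
  (\forall b\, \exists e\, (\neg S(e,e) \land \neg S(b,b))) \land (\forall h\, \exists f\, (S(h,h) \land S(h,f)))
All bound variables are already distinct, so no renaming is needed.
Pull the quantifiers to the front (each side's bound variable is not free in the other side):
  \forall b\, \exists e\, \forall h\, \exists f\, (\neg S(e,e) \land \neg S(b,b) \land S(h,h) \land S(h,f))
The prefix is \forall b \exists e \forall h \exists f: 2 universal, 2 existential.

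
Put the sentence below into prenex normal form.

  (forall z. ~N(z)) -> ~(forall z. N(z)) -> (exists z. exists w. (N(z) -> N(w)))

exists z. forall p. exists t. exists w. (N(z) | N(p) | ~N(t) | N(w))

Rewrite implications/biconditionals: A → B as ¬A ∨ B.
  ~(forall z. ~N(z)) | ~~(forall z. N(z)) | (exists z. exists w. (~N(z) | N(w)))
Drive negations inward (¬∀x A ≡ ∃x ¬A, ¬∃x A ≡ ∀x ¬A, De Morgan for ∧/∨):
  (exists z. N(z)) | (forall z. N(z)) | (exists z. exists w. (~N(z) | N(w)))
Give each quantifier a distinct variable: z↦p, z↦t.
  (exists z. N(z)) | (forall p. N(p)) | (exists t. exists w. (~N(t) | N(w)))
Extract every quantifier outward, since the variables are now distinct and don't occur free across branches:
  exists z. forall p. exists t. exists w. (N(z) | N(p) | ~N(t) | N(w))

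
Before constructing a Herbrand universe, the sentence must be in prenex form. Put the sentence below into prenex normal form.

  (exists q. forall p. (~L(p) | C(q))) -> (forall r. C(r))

forall q. exists p. forall r. (L(p) & ~C(q) | C(r))

Rewrite implications/biconditionals: A → B as ¬A ∨ B.
  ~(exists q. forall p. (~L(p) | C(q))) | (forall r. C(r))
Move each ¬ inward, flipping quantifiers it crosses:
  (forall q. exists p. (L(p) & ~C(q))) | (forall r. C(r))
All bound variables are already distinct, so no renaming is needed.
Pull the quantifiers to the front (each side's bound variable is not free in the other side):
  forall q. exists p. forall r. (L(p) & ~C(q) | C(r))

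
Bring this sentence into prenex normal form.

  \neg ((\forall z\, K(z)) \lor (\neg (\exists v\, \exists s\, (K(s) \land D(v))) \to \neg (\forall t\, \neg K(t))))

Eliminate → and ↔ using ¬ and ∨.
  \neg ((\forall z\, K(z)) \lor \neg \neg (\exists v\, \exists s\, (K(s) \land D(v))) \lor \neg (\forall t\, \neg K(t)))
Drive negations inward (¬∀x A ≡ ∃x ¬A, ¬∃x A ≡ ∀x ¬A, De Morgan for ∧/∨):
  (\exists z\, \neg K(z)) \land (\forall v\, \forall s\, (\neg K(s) \lor \neg D(v))) \land (\forall t\, \neg K(t))
Pull the quantifiers to the front (each side's bound variable is not free in the other side):
  \exists z\, \forall v\, \forall s\, \forall t\, (\neg K(z) \land (\neg K(s) \lor \neg D(v)) \land \neg K(t))

\exists z\, \forall v\, \forall s\, \forall t\, (\neg K(z) \land (\neg K(s) \lor \neg D(v)) \land \neg K(t))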